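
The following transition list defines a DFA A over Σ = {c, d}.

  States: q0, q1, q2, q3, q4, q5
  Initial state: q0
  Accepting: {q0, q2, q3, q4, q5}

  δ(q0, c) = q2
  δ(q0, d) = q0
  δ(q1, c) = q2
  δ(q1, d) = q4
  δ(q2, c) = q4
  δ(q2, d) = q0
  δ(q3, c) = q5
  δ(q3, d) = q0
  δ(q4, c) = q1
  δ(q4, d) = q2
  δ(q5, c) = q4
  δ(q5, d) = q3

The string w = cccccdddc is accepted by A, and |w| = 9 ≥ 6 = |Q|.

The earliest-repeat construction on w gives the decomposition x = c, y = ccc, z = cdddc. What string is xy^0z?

ccdddc

xy⁰z = xz = c·cdddc = ccdddc.
Reading y = ccc takes A from q2 back to q2, so after x the machine is still in q2, and z then leads to the accepting state q2. Hence ccdddc ∈ L(A).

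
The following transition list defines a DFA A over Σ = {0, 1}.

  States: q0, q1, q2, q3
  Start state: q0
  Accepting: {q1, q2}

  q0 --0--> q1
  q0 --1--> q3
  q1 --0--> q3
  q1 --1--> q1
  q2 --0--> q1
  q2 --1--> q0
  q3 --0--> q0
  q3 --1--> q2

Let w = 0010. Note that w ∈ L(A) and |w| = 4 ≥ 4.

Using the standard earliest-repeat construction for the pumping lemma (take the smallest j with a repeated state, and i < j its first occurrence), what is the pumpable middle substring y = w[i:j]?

010

Run of A on w = 0 0 1 0:
  step 0: q0  (start)
  step 1: q1  (read 0: q0→q1)
  step 2: q3  (read 0: q1→q3)
  step 3: q2  (read 1: q3→q2)
  step 4: q1  (read 0: q2→q1)   ← first repeat (q1 seen earlier)

So i = 1, j = 4, giving x = w[0:1] = 0, y = w[1:4] = 010, z = w[4:4] = ε.
Check: |xy| = 4 ≤ 4 and |y| = 3 ≥ 1. Reading y takes A from q1 back to q1, so every xyⁱz is accepted.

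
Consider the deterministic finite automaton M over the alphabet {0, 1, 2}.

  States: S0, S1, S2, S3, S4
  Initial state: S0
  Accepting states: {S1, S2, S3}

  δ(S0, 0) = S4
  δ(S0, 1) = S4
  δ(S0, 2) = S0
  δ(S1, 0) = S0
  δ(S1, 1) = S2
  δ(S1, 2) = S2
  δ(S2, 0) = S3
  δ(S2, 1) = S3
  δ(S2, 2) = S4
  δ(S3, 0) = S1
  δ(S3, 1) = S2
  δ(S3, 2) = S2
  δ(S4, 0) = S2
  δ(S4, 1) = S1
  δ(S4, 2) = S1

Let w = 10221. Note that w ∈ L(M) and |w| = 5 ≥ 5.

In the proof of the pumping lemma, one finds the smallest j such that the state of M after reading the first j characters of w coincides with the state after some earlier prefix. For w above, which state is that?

S4

Run of M on w = 1 0 2 2 1:
  step 0: S0  (start)
  step 1: S4  (read 1: S0→S4)
  step 2: S2  (read 0: S4→S2)
  step 3: S4  (read 2: S2→S4)   ← first repeat (S4 seen earlier)
  step 4: S1  (read 2: S4→S1)
  step 5: S2  (read 1: S1→S2)

The earliest repeat is at step j = 3: M is in S4, which it already visited at step i = 1.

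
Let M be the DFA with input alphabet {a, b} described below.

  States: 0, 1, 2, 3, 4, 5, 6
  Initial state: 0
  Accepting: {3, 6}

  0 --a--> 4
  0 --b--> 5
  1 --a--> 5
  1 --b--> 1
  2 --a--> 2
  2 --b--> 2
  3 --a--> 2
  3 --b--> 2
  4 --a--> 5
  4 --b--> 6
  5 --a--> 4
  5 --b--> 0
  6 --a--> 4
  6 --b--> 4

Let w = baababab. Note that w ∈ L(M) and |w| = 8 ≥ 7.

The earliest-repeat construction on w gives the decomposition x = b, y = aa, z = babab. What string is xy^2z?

xy^2z = b·aa·aa·babab = baaaababab.
Reading y = aa takes M from 5 back to 5, so after x·y·y the machine is still in 5, and z then leads to the accepting state 6. Hence baaaababab ∈ L(M).

baaaababab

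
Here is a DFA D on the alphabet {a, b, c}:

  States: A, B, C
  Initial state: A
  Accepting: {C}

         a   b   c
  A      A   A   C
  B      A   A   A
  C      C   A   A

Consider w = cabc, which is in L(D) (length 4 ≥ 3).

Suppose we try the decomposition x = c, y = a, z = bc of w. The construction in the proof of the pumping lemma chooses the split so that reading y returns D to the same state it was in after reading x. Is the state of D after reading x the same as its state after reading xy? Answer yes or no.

yes

Run of D on the first 2 characters of w = c a:
  step 0: A  (start)
  step 1: C  (read c: A→C)
  step 2: C  (read a: C→C)

After x (step 1): C. After xy (step 2): C.
They match, so y = a drives D around a cycle from C back to itself; pumping y any number of times keeps D in C before reading z, and xyⁱz ∈ L(D) for every i ≥ 0.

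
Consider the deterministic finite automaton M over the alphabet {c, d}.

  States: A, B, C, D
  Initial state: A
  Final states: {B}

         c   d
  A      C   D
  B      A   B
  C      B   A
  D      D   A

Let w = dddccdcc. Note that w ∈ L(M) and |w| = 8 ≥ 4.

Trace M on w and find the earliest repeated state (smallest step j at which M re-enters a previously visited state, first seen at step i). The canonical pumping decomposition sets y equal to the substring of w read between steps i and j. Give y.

Run of M on w = d d d c c d c c:
  step 0: A  (start)
  step 1: D  (read d: A→D)
  step 2: A  (read d: D→A)   ← first repeat (A seen earlier)
  step 3: D  (read d: A→D)
  step 4: D  (read c: D→D)
  step 5: D  (read c: D→D)
  step 6: A  (read d: D→A)
  step 7: C  (read c: A→C)
  step 8: B  (read c: C→B)

So i = 0, j = 2, giving x = w[0:0] = ε, y = w[0:2] = dd, z = w[2:8] = dccdcc.
Check: |xy| = 2 ≤ 4 and |y| = 2 ≥ 1. Reading y takes M from A back to A, so every xyⁱz is accepted.

dd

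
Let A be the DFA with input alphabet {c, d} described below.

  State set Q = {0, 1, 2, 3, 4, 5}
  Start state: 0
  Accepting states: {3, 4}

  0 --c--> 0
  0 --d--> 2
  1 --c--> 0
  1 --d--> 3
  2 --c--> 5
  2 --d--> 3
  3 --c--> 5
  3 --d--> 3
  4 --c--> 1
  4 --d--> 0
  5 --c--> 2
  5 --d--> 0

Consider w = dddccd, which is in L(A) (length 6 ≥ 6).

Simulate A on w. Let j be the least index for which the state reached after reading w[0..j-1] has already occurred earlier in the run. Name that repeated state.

State sequence: 0 -d-> 2 -d-> 3 -d-> 3 -c-> 5 -c-> 2 -d-> 3
First repeat at step 3: 3 was already visited.

The earliest repeat is at step j = 3: A is in 3, which it already visited at step i = 2.
The DFA has 6 states, so the proof of the pumping lemma guarantees a repeated state among the first 6+1 visited; the segment between the two visits is the pumpable y.

3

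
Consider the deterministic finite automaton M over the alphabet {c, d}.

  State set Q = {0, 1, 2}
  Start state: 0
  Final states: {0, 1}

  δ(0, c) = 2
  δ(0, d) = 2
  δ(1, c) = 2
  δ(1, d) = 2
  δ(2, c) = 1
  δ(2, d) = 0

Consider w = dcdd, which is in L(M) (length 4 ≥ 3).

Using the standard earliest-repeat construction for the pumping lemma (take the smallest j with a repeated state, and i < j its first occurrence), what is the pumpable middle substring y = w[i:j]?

cd

Run of M on w = d c d d:
  step 0: 0  (start)
  step 1: 2  (read d: 0→2)
  step 2: 1  (read c: 2→1)
  step 3: 2  (read d: 1→2)   ← first repeat (2 seen earlier)
  step 4: 0  (read d: 2→0)

So i = 1, j = 3, giving x = w[0:1] = d, y = w[1:3] = cd, z = w[3:4] = d.
Check: |xy| = 3 ≤ 3 and |y| = 2 ≥ 1. Reading y takes M from 2 back to 2, so every xyⁱz is accepted.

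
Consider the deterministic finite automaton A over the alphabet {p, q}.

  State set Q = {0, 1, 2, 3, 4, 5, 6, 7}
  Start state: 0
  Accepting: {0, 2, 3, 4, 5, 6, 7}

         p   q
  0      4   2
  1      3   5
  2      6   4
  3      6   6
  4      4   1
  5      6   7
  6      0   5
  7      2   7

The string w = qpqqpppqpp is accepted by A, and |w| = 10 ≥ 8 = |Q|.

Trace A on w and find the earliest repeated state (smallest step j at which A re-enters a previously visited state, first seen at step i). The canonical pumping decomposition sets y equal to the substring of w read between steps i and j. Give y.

State sequence: 0 -q-> 2 -p-> 6 -q-> 5 -q-> 7 -p-> 2 -p-> 6 -p-> 0 -q-> 2 -p-> 6 -p-> 0
First repeat at step 5: 2 was already visited.

So i = 1, j = 5, giving x = w[0:1] = q, y = w[1:5] = pqqp, z = w[5:10] = ppqpp.
Check: |xy| = 5 ≤ 8 and |y| = 4 ≥ 1. Reading y takes A from 2 back to 2, so every xyⁱz is accepted.

pqqp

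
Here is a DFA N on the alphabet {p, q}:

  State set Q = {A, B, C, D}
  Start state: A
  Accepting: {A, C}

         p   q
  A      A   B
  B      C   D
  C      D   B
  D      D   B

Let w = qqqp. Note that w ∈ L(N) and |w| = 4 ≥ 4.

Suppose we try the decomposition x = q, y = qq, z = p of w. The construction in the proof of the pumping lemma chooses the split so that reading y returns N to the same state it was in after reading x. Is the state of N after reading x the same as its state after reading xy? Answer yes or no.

State sequence: A -q-> B -q-> D -q-> B

After x (step 1): B. After xy (step 3): B.
They match, so y = qq drives N around a cycle from B back to itself; pumping y any number of times keeps N in B before reading z, and xyⁱz ∈ L(N) for every i ≥ 0.

yes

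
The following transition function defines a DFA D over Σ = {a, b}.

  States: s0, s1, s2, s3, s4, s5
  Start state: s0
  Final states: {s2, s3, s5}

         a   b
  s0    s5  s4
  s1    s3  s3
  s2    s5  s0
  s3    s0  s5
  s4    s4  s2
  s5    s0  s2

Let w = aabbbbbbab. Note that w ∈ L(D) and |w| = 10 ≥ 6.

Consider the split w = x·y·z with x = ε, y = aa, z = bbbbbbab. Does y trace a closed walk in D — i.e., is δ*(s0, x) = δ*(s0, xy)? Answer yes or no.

yes

State sequence: s0 -a-> s5 -a-> s0

After x (step 0): s0. After xy (step 2): s0.
They match, so y = aa drives D around a cycle from s0 back to itself; pumping y any number of times keeps D in s0 before reading z, and xyⁱz ∈ L(D) for every i ≥ 0.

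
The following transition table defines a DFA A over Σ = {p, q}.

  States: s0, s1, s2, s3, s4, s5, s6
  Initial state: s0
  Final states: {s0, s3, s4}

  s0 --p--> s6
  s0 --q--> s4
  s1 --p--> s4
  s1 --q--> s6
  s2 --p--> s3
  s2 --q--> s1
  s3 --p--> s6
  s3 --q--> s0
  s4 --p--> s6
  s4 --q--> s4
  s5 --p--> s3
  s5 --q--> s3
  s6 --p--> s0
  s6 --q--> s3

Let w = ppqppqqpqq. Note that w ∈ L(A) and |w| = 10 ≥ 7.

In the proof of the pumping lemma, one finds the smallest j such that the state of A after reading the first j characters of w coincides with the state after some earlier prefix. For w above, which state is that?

s0

State sequence: s0 -p-> s6 -p-> s0 -q-> s4 -p-> s6 -p-> s0 -q-> s4 -q-> s4 -p-> s6 -q-> s3 -q-> s0
First repeat at step 2: s0 was already visited.

The earliest repeat is at step j = 2: A is in s0, which it already visited at step i = 0.
With |Q| = 7, pigeonhole forces a state repeat no later than step 7; the substring read between the first and second visits to that state can be pumped.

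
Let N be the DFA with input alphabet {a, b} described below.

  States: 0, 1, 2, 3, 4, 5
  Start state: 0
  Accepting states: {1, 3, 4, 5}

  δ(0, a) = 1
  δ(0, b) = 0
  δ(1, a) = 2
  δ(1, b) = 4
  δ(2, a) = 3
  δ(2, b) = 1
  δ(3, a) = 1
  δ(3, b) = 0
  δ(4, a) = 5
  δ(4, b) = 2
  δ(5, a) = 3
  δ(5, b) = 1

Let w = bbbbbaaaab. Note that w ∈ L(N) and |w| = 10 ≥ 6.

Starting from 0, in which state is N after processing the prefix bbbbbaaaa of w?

Run of N on the first 9 characters of w = b b b b b a a a a:
  step 0: 0  (start)
  step 1: 0  (read b: 0→0)
  step 2: 0  (read b: 0→0)
  step 3: 0  (read b: 0→0)
  step 4: 0  (read b: 0→0)
  step 5: 0  (read b: 0→0)
  step 6: 1  (read a: 0→1)
  step 7: 2  (read a: 1→2)
  step 8: 3  (read a: 2→3)
  step 9: 1  (read a: 3→1)

After reading 9 characters, N is in state 1.
(This kind of state-tracing is the core of the pumping-lemma construction: with 6 states, pigeonhole forces a repeat within the first 6 steps.)

1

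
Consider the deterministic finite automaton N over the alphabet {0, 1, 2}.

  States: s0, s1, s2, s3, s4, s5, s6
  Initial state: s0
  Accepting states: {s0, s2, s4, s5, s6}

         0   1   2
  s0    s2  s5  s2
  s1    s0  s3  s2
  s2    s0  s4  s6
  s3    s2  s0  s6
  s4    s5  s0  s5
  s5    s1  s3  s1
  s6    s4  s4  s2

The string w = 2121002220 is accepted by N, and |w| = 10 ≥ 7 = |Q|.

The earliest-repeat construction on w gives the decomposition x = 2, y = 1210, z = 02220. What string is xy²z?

21210121002220

xy^2z = 2·1210·1210·02220 = 21210121002220.
Reading y = 1210 takes N from s2 back to s2, so after x·y·y the machine is still in s2, and z then leads to the accepting state s0. Hence 21210121002220 ∈ L(N).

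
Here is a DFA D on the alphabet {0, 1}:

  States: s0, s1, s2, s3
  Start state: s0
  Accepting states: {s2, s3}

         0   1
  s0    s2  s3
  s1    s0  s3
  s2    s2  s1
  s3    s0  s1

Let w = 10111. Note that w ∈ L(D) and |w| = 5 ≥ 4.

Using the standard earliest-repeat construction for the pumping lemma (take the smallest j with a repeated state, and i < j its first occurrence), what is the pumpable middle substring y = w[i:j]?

Run of D on w = 1 0 1 1 1:
  step 0: s0  (start)
  step 1: s3  (read 1: s0→s3)
  step 2: s0  (read 0: s3→s0)   ← first repeat (s0 seen earlier)
  step 3: s3  (read 1: s0→s3)
  step 4: s1  (read 1: s3→s1)
  step 5: s3  (read 1: s1→s3)

So i = 0, j = 2, giving x = w[0:0] = ε, y = w[0:2] = 10, z = w[2:5] = 111.
Check: |xy| = 2 ≤ 4 and |y| = 2 ≥ 1. Reading y takes D from s0 back to s0, so every xyⁱz is accepted.
Since D has 4 states, any run of length ≥ 4 visits 4+1 states, so by pigeonhole some state repeats within the first 4 steps — that repeat gives the pumpable loop.

10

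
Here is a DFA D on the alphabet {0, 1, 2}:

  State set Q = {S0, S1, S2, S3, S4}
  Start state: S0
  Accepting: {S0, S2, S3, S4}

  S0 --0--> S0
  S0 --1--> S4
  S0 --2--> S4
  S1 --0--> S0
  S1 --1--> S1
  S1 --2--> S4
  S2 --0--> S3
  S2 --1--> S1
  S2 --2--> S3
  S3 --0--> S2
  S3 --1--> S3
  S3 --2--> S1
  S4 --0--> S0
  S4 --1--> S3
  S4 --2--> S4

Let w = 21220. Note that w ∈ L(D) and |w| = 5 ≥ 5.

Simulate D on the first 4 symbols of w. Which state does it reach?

S4

State sequence: S0 -2-> S4 -1-> S3 -2-> S1 -2-> S4

After reading 4 characters, D is in state S4.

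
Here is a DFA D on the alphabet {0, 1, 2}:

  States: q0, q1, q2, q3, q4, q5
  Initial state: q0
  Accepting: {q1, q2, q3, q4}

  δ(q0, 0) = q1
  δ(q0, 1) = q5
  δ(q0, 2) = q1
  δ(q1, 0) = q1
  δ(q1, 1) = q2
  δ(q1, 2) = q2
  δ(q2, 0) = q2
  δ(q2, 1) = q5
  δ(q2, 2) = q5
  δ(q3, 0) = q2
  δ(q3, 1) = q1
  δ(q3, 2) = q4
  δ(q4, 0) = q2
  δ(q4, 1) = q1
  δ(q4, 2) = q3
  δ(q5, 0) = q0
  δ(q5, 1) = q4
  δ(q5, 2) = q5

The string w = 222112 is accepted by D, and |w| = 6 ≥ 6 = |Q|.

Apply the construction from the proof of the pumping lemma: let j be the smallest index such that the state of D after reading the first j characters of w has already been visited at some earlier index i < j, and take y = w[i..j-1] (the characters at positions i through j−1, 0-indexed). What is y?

State sequence: q0 -2-> q1 -2-> q2 -2-> q5 -1-> q4 -1-> q1 -2-> q2
First repeat at step 5: q1 was already visited.

So i = 1, j = 5, giving x = w[0:1] = 2, y = w[1:5] = 2211, z = w[5:6] = 2.
Check: |xy| = 5 ≤ 6 and |y| = 4 ≥ 1. Reading y takes D from q1 back to q1, so every xyⁱz is accepted.
The DFA has 6 states, so the proof of the pumping lemma guarantees a repeated state among the first 6+1 visited; the segment between the two visits is the pumpable y.

2211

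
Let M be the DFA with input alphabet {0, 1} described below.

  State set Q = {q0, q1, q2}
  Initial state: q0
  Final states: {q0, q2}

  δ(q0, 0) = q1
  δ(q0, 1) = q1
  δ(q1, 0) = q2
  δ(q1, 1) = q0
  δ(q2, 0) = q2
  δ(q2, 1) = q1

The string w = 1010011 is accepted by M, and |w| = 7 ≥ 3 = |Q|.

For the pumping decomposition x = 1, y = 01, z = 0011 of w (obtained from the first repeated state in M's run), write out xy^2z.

xy^2z = 1·01·01·0011 = 101010011.
Reading y = 01 takes M from q1 back to q1, so after x·y·y the machine is still in q1, and z then leads to the accepting state q0. Hence 101010011 ∈ L(M).

101010011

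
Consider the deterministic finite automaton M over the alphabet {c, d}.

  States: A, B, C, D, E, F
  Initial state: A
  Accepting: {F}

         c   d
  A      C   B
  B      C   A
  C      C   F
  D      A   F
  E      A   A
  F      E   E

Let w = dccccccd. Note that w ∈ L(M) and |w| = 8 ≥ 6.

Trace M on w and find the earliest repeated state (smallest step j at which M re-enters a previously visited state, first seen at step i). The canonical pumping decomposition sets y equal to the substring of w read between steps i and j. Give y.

State sequence: A -d-> B -c-> C -c-> C -c-> C -c-> C -c-> C -c-> C -d-> F
First repeat at step 3: C was already visited.

So i = 2, j = 3, giving x = w[0:2] = dc, y = w[2:3] = c, z = w[3:8] = ccccd.
Check: |xy| = 3 ≤ 6 and |y| = 1 ≥ 1. Reading y takes M from C back to C, so every xyⁱz is accepted.

c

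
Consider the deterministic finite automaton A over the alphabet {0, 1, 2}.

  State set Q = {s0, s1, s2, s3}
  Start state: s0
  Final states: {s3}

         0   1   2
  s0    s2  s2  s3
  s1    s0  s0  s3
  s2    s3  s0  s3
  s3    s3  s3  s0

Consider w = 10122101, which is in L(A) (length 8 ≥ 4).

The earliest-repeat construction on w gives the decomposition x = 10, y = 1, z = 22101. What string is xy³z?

1011122101

xy^3z = 10·1·1·1·22101 = 1011122101.
Reading y = 1 takes A from s3 back to s3, so after x·y·y·y the machine is still in s3, and z then leads to the accepting state s3. Hence 1011122101 ∈ L(A).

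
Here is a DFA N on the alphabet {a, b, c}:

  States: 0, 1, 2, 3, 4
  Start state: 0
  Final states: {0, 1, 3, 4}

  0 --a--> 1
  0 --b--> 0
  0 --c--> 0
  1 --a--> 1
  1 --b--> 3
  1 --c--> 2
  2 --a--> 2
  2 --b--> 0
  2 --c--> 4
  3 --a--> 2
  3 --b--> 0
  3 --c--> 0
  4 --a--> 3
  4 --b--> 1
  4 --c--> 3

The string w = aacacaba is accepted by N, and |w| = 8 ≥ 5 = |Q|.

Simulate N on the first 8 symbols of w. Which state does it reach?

Run of N on the first 8 characters of w = a a c a c a b a:
  step 0: 0  (start)
  step 1: 1  (read a: 0→1)
  step 2: 1  (read a: 1→1)
  step 3: 2  (read c: 1→2)
  step 4: 2  (read a: 2→2)
  step 5: 4  (read c: 2→4)
  step 6: 3  (read a: 4→3)
  step 7: 0  (read b: 3→0)
  step 8: 1  (read a: 0→1)

After reading 8 characters, N is in state 1.
(This kind of state-tracing is the core of the pumping-lemma construction: with 5 states, pigeonhole forces a repeat within the first 5 steps.)

1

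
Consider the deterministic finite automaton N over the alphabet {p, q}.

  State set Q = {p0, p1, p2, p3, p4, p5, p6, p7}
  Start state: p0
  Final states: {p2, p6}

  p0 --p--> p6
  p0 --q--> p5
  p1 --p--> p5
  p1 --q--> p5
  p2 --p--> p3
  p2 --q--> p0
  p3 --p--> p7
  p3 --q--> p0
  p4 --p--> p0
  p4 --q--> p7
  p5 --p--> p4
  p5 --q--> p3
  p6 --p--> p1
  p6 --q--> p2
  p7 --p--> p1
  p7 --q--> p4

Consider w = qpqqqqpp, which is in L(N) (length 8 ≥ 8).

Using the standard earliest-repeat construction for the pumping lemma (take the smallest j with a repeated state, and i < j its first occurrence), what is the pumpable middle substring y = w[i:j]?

State sequence: p0 -q-> p5 -p-> p4 -q-> p7 -q-> p4 -q-> p7 -q-> p4 -p-> p0 -p-> p6
First repeat at step 4: p4 was already visited.

So i = 2, j = 4, giving x = w[0:2] = qp, y = w[2:4] = qq, z = w[4:8] = qqpp.
Check: |xy| = 4 ≤ 8 and |y| = 2 ≥ 1. Reading y takes N from p4 back to p4, so every xyⁱz is accepted.

qq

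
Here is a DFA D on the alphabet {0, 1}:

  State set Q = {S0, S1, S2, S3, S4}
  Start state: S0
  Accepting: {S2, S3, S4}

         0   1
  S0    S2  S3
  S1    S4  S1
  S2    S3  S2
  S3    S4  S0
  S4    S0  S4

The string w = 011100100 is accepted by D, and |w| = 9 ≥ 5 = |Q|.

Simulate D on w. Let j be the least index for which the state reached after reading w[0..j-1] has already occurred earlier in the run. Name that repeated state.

S2

Run of D on w = 0 1 1 1 0 0 1 0 0:
  step 0: S0  (start)
  step 1: S2  (read 0: S0→S2)
  step 2: S2  (read 1: S2→S2)   ← first repeat (S2 seen earlier)
  step 3: S2  (read 1: S2→S2)
  step 4: S2  (read 1: S2→S2)
  step 5: S3  (read 0: S2→S3)
  step 6: S4  (read 0: S3→S4)
  step 7: S4  (read 1: S4→S4)
  step 8: S0  (read 0: S4→S0)
  step 9: S2  (read 0: S0→S2)

The earliest repeat is at step j = 2: D is in S2, which it already visited at step i = 1.
With |Q| = 5, pigeonhole forces a state repeat no later than step 5; the substring read between the first and second visits to that state can be pumped.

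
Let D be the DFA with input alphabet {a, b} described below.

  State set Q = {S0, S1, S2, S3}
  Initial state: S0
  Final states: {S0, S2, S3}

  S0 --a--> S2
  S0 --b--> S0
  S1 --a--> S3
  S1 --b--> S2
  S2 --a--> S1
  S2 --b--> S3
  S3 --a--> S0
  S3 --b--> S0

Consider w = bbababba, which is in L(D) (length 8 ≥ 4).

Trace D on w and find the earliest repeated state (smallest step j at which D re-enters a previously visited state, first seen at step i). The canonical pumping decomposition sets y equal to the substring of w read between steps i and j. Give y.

State sequence: S0 -b-> S0 -b-> S0 -a-> S2 -b-> S3 -a-> S0 -b-> S0 -b-> S0 -a-> S2
First repeat at step 1: S0 was already visited.

So i = 0, j = 1, giving x = w[0:0] = ε, y = w[0:1] = b, z = w[1:8] = bababba.
Check: |xy| = 1 ≤ 4 and |y| = 1 ≥ 1. Reading y takes D from S0 back to S0, so every xyⁱz is accepted.

b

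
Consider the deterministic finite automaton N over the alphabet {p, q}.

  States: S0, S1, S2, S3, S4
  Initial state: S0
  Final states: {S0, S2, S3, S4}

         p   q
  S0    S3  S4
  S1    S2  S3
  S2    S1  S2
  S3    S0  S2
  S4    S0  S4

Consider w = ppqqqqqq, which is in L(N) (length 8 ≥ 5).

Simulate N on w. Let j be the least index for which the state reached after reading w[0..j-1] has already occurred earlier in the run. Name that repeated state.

Run of N on w = p p q q q q q q:
  step 0: S0  (start)
  step 1: S3  (read p: S0→S3)
  step 2: S0  (read p: S3→S0)   ← first repeat (S0 seen earlier)
  step 3: S4  (read q: S0→S4)
  step 4: S4  (read q: S4→S4)
  step 5: S4  (read q: S4→S4)
  step 6: S4  (read q: S4→S4)
  step 7: S4  (read q: S4→S4)
  step 8: S4  (read q: S4→S4)

The earliest repeat is at step j = 2: N is in S0, which it already visited at step i = 0.

S0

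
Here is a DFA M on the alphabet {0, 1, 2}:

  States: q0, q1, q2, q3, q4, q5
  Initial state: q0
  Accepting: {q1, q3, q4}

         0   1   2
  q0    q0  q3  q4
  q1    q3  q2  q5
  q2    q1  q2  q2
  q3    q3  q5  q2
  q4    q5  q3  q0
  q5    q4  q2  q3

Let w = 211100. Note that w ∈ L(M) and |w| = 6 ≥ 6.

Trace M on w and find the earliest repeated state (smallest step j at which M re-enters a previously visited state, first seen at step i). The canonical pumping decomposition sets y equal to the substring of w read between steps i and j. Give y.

1100

State sequence: q0 -2-> q4 -1-> q3 -1-> q5 -1-> q2 -0-> q1 -0-> q3
First repeat at step 6: q3 was already visited.

So i = 2, j = 6, giving x = w[0:2] = 21, y = w[2:6] = 1100, z = w[6:6] = ε.
Check: |xy| = 6 ≤ 6 and |y| = 4 ≥ 1. Reading y takes M from q3 back to q3, so every xyⁱz is accepted.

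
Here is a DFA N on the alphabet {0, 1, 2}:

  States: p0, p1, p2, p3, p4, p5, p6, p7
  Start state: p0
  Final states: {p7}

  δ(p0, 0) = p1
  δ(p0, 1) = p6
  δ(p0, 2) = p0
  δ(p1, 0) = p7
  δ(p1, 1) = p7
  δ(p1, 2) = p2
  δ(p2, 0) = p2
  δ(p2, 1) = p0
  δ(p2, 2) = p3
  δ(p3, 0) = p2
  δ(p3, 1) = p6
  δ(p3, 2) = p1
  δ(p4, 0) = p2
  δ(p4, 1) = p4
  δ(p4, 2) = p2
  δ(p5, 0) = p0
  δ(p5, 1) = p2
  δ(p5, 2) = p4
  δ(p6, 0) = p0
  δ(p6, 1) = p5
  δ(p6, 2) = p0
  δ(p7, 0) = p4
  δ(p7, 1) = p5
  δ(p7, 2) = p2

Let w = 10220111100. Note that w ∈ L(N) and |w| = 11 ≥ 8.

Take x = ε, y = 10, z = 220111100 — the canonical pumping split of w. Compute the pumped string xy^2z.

1010220111100

xy^2z = ε·10·10·220111100 = 1010220111100.
Reading y = 10 takes N from p0 back to p0, so after x·y·y the machine is still in p0, and z then leads to the accepting state p7. Hence 1010220111100 ∈ L(N).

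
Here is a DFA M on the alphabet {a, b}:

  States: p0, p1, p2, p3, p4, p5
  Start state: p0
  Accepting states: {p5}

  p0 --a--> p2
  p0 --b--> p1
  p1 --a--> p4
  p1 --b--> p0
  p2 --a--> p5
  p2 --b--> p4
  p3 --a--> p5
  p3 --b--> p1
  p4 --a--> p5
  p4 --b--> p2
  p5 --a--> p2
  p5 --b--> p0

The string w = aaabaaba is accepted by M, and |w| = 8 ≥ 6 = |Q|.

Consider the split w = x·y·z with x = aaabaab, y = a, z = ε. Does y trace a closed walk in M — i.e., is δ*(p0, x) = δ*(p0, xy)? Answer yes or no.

no

Run of M on the first 8 characters of w = a a a b a a b a:
  step 0: p0  (start)
  step 1: p2  (read a: p0→p2)
  step 2: p5  (read a: p2→p5)
  step 3: p2  (read a: p5→p2)
  step 4: p4  (read b: p2→p4)
  step 5: p5  (read a: p4→p5)
  step 6: p2  (read a: p5→p2)
  step 7: p4  (read b: p2→p4)
  step 8: p5  (read a: p4→p5)

After x (step 7): p4. After xy (step 8): p5.
They differ (p4 ≠ p5), so y is not a cycle from the state after x; this split is not the one the pumping-lemma construction produces, and pumping y need not keep the string in L(M).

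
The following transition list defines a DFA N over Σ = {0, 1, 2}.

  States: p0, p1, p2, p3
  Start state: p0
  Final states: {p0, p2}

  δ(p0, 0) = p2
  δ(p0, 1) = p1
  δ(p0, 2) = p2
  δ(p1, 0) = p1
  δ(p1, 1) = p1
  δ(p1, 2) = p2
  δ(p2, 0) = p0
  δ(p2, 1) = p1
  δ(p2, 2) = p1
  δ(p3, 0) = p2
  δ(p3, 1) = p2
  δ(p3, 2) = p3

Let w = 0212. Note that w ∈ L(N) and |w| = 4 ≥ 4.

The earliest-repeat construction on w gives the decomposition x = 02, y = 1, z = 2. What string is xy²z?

02112

xy^2z = 02·1·1·2 = 02112.
Reading y = 1 takes N from p1 back to p1, so after x·y·y the machine is still in p1, and z then leads to the accepting state p2. Hence 02112 ∈ L(N).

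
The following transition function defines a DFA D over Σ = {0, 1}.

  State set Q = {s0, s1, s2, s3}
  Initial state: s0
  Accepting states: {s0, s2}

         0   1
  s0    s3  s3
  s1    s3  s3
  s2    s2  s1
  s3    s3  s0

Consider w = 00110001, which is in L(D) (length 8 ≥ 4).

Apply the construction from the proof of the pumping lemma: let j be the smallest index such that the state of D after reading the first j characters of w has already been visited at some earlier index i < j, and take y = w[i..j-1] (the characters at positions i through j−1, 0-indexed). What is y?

0

State sequence: s0 -0-> s3 -0-> s3 -1-> s0 -1-> s3 -0-> s3 -0-> s3 -0-> s3 -1-> s0
First repeat at step 2: s3 was already visited.

So i = 1, j = 2, giving x = w[0:1] = 0, y = w[1:2] = 0, z = w[2:8] = 110001.
Check: |xy| = 2 ≤ 4 and |y| = 1 ≥ 1. Reading y takes D from s3 back to s3, so every xyⁱz is accepted.
With |Q| = 4, pigeonhole forces a state repeat no later than step 4; the substring read between the first and second visits to that state can be pumped.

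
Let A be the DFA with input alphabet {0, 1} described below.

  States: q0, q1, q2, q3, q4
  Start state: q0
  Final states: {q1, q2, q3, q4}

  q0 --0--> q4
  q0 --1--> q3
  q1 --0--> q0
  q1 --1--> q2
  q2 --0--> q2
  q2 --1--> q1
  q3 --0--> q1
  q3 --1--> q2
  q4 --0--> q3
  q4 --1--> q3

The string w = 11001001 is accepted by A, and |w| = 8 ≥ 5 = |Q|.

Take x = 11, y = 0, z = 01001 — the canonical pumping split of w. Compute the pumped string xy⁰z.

xy⁰z = xz = 11·01001 = 1101001.
Reading y = 0 takes A from q2 back to q2, so after x the machine is still in q2, and z then leads to the accepting state q3. Hence 1101001 ∈ L(A).

1101001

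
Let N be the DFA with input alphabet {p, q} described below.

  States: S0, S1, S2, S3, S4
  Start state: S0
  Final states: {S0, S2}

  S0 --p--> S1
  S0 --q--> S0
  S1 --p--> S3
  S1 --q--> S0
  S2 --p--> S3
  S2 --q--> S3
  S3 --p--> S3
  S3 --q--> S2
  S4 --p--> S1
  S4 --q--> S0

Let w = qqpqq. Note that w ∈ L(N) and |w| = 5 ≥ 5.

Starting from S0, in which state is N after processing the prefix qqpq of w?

State sequence: S0 -q-> S0 -q-> S0 -p-> S1 -q-> S0

After reading 4 characters, N is in state S0.

S0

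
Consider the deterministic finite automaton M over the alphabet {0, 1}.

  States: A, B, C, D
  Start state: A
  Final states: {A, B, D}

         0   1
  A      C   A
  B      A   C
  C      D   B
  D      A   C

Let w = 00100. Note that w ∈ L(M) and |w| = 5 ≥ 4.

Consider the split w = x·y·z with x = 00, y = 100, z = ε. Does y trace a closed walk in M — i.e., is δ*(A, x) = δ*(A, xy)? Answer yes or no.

no

State sequence: A -0-> C -0-> D -1-> C -0-> D -0-> A

After x (step 2): D. After xy (step 5): A.
They differ (D ≠ A), so y is not a cycle from the state after x; this split is not the one the pumping-lemma construction produces, and pumping y need not keep the string in L(M).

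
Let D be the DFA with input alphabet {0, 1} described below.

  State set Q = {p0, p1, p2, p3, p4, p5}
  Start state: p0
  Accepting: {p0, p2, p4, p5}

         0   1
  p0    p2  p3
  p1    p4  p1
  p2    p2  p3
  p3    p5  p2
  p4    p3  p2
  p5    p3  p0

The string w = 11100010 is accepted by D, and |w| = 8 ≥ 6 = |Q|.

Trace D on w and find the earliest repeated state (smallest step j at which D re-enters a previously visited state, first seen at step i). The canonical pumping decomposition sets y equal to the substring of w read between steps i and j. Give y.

11

Run of D on w = 1 1 1 0 0 0 1 0:
  step 0: p0  (start)
  step 1: p3  (read 1: p0→p3)
  step 2: p2  (read 1: p3→p2)
  step 3: p3  (read 1: p2→p3)   ← first repeat (p3 seen earlier)
  step 4: p5  (read 0: p3→p5)
  step 5: p3  (read 0: p5→p3)
  step 6: p5  (read 0: p3→p5)
  step 7: p0  (read 1: p5→p0)
  step 8: p2  (read 0: p0→p2)

So i = 1, j = 3, giving x = w[0:1] = 1, y = w[1:3] = 11, z = w[3:8] = 00010.
Check: |xy| = 3 ≤ 6 and |y| = 2 ≥ 1. Reading y takes D from p3 back to p3, so every xyⁱz is accepted.
With |Q| = 6, pigeonhole forces a state repeat no later than step 6; the substring read between the first and second visits to that state can be pumped.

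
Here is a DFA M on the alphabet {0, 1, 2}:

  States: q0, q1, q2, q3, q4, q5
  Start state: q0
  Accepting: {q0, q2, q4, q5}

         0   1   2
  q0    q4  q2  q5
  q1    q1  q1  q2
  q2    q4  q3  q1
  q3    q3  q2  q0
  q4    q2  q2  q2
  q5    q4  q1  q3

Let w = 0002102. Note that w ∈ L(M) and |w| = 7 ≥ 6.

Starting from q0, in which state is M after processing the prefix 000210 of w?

Run of M on the first 6 characters of w = 0 0 0 2 1 0:
  step 0: q0  (start)
  step 1: q4  (read 0: q0→q4)
  step 2: q2  (read 0: q4→q2)
  step 3: q4  (read 0: q2→q4)
  step 4: q2  (read 2: q4→q2)
  step 5: q3  (read 1: q2→q3)
  step 6: q3  (read 0: q3→q3)

After reading 6 characters, M is in state q3.
(This kind of state-tracing is the core of the pumping-lemma construction: with 6 states, pigeonhole forces a repeat within the first 6 steps.)

q3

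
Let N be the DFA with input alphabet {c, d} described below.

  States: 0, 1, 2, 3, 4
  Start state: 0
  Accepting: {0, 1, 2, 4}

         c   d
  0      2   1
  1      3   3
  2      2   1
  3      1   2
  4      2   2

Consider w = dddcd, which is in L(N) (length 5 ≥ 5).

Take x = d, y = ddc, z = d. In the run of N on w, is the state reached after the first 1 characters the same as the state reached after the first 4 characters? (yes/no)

no

State sequence: 0 -d-> 1 -d-> 3 -d-> 2 -c-> 2

After x (step 1): 1. After xy (step 4): 2.
They differ (1 ≠ 2), so y is not a cycle from the state after x; this split is not the one the pumping-lemma construction produces, and pumping y need not keep the string in L(N).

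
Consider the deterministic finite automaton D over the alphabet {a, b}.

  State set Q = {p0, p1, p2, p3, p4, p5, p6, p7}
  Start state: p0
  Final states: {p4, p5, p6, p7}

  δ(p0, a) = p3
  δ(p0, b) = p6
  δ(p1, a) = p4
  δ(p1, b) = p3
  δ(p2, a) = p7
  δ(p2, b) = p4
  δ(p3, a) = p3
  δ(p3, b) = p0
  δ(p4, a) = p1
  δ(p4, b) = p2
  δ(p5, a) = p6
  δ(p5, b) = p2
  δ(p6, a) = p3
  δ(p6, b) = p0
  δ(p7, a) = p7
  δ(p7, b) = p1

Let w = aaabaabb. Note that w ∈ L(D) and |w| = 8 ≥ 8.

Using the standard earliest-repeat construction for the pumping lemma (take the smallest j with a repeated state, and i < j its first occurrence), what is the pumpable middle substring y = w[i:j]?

a

State sequence: p0 -a-> p3 -a-> p3 -a-> p3 -b-> p0 -a-> p3 -a-> p3 -b-> p0 -b-> p6
First repeat at step 2: p3 was already visited.

So i = 1, j = 2, giving x = w[0:1] = a, y = w[1:2] = a, z = w[2:8] = abaabb.
Check: |xy| = 2 ≤ 8 and |y| = 1 ≥ 1. Reading y takes D from p3 back to p3, so every xyⁱz is accepted.
Since D has 8 states, any run of length ≥ 8 visits 8+1 states, so by pigeonhole some state repeats within the first 8 steps — that repeat gives the pumpable loop.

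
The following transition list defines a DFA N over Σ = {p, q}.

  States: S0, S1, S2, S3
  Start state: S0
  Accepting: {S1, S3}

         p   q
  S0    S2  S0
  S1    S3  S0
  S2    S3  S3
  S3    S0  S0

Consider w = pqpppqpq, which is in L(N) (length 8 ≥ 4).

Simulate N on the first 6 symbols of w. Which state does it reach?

S0

State sequence: S0 -p-> S2 -q-> S3 -p-> S0 -p-> S2 -p-> S3 -q-> S0

After reading 6 characters, N is in state S0.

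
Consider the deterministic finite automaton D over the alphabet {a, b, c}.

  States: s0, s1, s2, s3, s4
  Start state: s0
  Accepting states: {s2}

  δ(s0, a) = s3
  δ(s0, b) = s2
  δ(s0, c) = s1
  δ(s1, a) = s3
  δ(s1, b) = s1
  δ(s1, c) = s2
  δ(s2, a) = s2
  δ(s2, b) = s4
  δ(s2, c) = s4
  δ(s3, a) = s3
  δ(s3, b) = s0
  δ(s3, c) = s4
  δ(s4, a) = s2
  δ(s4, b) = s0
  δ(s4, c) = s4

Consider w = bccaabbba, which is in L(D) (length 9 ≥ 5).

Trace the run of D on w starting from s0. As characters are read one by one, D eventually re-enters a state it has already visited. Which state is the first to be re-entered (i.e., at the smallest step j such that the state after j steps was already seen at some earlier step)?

State sequence: s0 -b-> s2 -c-> s4 -c-> s4 -a-> s2 -a-> s2 -b-> s4 -b-> s0 -b-> s2 -a-> s2
First repeat at step 3: s4 was already visited.

The earliest repeat is at step j = 3: D is in s4, which it already visited at step i = 2.

s4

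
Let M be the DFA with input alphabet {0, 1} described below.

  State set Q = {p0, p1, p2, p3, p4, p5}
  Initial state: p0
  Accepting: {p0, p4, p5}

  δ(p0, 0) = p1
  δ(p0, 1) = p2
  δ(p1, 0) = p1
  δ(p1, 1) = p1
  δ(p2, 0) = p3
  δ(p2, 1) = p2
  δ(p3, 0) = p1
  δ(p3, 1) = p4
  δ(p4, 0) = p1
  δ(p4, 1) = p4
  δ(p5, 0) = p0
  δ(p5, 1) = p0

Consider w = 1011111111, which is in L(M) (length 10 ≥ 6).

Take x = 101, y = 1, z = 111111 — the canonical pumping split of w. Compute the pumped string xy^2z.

xy^2z = 101·1·1·111111 = 10111111111.
Reading y = 1 takes M from p4 back to p4, so after x·y·y the machine is still in p4, and z then leads to the accepting state p4. Hence 10111111111 ∈ L(M).

10111111111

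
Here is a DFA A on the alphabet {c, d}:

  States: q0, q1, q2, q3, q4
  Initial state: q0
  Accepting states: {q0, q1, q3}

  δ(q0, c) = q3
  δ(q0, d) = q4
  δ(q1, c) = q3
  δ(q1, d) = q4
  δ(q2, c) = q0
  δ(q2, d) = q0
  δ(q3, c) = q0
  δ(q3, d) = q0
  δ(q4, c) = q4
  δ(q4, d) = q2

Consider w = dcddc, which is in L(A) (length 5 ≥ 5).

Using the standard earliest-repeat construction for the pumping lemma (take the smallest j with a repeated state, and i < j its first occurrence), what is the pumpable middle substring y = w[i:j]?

c

State sequence: q0 -d-> q4 -c-> q4 -d-> q2 -d-> q0 -c-> q3
First repeat at step 2: q4 was already visited.

So i = 1, j = 2, giving x = w[0:1] = d, y = w[1:2] = c, z = w[2:5] = ddc.
Check: |xy| = 2 ≤ 5 and |y| = 1 ≥ 1. Reading y takes A from q4 back to q4, so every xyⁱz is accepted.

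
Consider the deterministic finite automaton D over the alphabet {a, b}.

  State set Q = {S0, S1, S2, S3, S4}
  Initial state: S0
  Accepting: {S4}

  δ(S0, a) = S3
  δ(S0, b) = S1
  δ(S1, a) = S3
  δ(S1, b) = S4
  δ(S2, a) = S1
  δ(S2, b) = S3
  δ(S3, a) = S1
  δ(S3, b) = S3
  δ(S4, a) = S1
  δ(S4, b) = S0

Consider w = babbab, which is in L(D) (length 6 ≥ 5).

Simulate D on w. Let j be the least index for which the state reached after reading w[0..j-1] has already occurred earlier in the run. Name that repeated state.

Run of D on w = b a b b a b:
  step 0: S0  (start)
  step 1: S1  (read b: S0→S1)
  step 2: S3  (read a: S1→S3)
  step 3: S3  (read b: S3→S3)   ← first repeat (S3 seen earlier)
  step 4: S3  (read b: S3→S3)
  step 5: S1  (read a: S3→S1)
  step 6: S4  (read b: S1→S4)

The earliest repeat is at step j = 3: D is in S3, which it already visited at step i = 2.
Since D has 5 states, any run of length ≥ 5 visits 5+1 states, so by pigeonhole some state repeats within the first 5 steps — that repeat gives the pumpable loop.

S3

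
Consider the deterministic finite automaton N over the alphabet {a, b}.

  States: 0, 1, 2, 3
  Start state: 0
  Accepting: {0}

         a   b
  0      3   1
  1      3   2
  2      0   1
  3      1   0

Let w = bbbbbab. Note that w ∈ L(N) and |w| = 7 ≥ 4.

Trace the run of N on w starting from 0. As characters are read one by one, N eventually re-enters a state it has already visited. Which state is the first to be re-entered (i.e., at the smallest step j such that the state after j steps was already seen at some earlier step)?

Run of N on w = b b b b b a b:
  step 0: 0  (start)
  step 1: 1  (read b: 0→1)
  step 2: 2  (read b: 1→2)
  step 3: 1  (read b: 2→1)   ← first repeat (1 seen earlier)
  step 4: 2  (read b: 1→2)
  step 5: 1  (read b: 2→1)
  step 6: 3  (read a: 1→3)
  step 7: 0  (read b: 3→0)

The earliest repeat is at step j = 3: N is in 1, which it already visited at step i = 1.
The DFA has 4 states, so the proof of the pumping lemma guarantees a repeated state among the first 4+1 visited; the segment between the two visits is the pumpable y.

1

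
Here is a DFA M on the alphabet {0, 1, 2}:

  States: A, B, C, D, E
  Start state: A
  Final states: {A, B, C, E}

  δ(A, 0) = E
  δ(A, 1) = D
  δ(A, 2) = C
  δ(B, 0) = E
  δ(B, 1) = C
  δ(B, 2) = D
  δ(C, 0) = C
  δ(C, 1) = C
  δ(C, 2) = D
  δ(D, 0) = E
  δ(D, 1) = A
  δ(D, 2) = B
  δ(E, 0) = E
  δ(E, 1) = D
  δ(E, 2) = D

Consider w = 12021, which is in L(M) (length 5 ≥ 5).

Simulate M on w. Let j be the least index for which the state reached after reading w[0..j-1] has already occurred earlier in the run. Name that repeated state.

Run of M on w = 1 2 0 2 1:
  step 0: A  (start)
  step 1: D  (read 1: A→D)
  step 2: B  (read 2: D→B)
  step 3: E  (read 0: B→E)
  step 4: D  (read 2: E→D)   ← first repeat (D seen earlier)
  step 5: A  (read 1: D→A)

The earliest repeat is at step j = 4: M is in D, which it already visited at step i = 1.

D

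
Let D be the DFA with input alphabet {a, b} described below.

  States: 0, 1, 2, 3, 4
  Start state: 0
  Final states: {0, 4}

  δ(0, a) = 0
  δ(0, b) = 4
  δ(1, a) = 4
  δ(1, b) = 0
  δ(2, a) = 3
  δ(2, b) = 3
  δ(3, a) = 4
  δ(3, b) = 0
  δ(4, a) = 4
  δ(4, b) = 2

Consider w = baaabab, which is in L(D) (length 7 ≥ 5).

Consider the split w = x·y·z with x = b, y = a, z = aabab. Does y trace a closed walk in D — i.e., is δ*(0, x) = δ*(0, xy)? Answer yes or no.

yes

State sequence: 0 -b-> 4 -a-> 4

After x (step 1): 4. After xy (step 2): 4.
They match, so y = a drives D around a cycle from 4 back to itself; pumping y any number of times keeps D in 4 before reading z, and xyⁱz ∈ L(D) for every i ≥ 0.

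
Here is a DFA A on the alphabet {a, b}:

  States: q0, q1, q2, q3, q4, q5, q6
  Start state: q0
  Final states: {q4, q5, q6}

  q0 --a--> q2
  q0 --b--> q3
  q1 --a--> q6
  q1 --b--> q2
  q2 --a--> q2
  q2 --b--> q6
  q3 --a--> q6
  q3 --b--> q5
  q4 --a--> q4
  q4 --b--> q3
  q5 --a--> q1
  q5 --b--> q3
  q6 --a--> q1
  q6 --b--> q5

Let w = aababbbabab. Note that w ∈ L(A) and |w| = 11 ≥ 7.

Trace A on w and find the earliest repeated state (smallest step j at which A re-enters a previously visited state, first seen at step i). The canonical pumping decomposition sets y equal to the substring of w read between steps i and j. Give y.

a

State sequence: q0 -a-> q2 -a-> q2 -b-> q6 -a-> q1 -b-> q2 -b-> q6 -b-> q5 -a-> q1 -b-> q2 -a-> q2 -b-> q6
First repeat at step 2: q2 was already visited.

So i = 1, j = 2, giving x = w[0:1] = a, y = w[1:2] = a, z = w[2:11] = babbbabab.
Check: |xy| = 2 ≤ 7 and |y| = 1 ≥ 1. Reading y takes A from q2 back to q2, so every xyⁱz is accepted.
Pumping length from the standard proof: p = 7 (the number of states). The repeated state found above gives |xy| = j ≤ 7 and |y| = j − i ≥ 1.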